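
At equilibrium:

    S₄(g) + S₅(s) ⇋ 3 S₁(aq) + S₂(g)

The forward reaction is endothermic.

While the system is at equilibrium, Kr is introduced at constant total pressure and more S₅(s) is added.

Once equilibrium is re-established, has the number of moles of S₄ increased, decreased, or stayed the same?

unchanged

Adding inert gas at constant total pressure expands the volume, scaling every reacting partial pressure by the same factor. Δn_gas = 1 − 1 = 0, so Q is unchanged — no shift.
S₅ is a pure solid; its activity is 1 regardless of amount, so Q is unaffected — no shift from this change.
No net shift occurs, so the amount of S₄ is unchanged.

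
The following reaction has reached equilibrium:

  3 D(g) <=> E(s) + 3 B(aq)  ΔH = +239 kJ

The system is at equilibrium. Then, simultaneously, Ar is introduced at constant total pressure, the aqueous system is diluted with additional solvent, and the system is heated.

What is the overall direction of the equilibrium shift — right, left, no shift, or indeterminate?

cannot be determined

Adding inert gas at constant total pressure expands the volume and lowers every reacting partial pressure. With Δn_gas = 0 − 3 = -3, Q moves away from K toward the side with fewer gas moles, so the system shifts toward the side with more gas moles — to the left.
Dilution lowers every aqueous concentration by the same factor. Δn_aq = 3 − 0 = +3, so the system shifts toward the side with more dissolved moles — to the right.
The forward reaction is endothermic. Raising T favours the endothermic direction — shift to the right.
The individual effects push in opposite directions; without quantitative information the net direction cannot be determined.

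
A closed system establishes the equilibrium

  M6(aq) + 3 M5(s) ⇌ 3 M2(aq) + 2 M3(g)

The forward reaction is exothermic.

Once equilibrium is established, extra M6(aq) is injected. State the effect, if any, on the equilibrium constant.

unchanged

The equilibrium constant depends only on temperature. This perturbation may move the position of equilibrium, but since T is unchanged, K itself is unchanged.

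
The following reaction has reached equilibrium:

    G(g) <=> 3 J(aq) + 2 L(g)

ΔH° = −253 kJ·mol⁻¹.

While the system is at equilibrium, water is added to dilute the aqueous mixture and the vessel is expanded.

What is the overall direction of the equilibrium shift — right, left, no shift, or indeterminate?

Dilution lowers every aqueous concentration by the same factor. Δn_aq = 3 − 0 = +3, so the system shifts toward the side with more dissolved moles — to the right.
Gas moles: reactants 1, products 2 (Δn_gas = +1). Expansion shifts the system toward the side with more moles of gas — to the right.
All effects act in the same direction — net shift to the right.

right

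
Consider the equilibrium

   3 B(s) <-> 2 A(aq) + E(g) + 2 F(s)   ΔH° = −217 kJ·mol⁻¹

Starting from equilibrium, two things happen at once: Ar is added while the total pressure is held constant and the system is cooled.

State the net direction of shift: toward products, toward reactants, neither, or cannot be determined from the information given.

Adding inert gas at constant total pressure expands the volume and lowers every reacting partial pressure. With Δn_gas = 1 − 0 = +1, Q moves away from K toward the side with fewer gas moles, so the system shifts toward the side with more gas moles — to the right.
The forward reaction is exothermic. Lowering T favours the exothermic direction — shift to the right.
All effects act in the same direction — net shift to the right.

right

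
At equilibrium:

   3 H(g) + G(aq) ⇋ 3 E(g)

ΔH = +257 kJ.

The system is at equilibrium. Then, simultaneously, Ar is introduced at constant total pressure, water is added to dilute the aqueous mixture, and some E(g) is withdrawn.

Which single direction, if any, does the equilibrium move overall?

cannot be determined

Adding inert gas at constant total pressure expands the volume, scaling every reacting partial pressure by the same factor. Δn_gas = 3 − 3 = 0, so Q is unchanged — no shift.
Dilution lowers every aqueous concentration by the same factor. Δn_aq = 0 − 1 = -1, so the system shifts toward the side with more dissolved moles — to the left.
Removing E (g), a product, drives the reaction to the right.
The individual effects push in opposite directions; without quantitative information the net direction cannot be determined.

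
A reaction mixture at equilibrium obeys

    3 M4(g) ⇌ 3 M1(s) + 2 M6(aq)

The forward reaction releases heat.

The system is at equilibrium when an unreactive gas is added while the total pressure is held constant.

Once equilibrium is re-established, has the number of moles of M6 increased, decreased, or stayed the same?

decreases

Adding inert gas at constant total pressure expands the volume and lowers every reacting partial pressure. With Δn_gas = 0 − 3 = -3, Q moves away from K toward the side with fewer gas moles, so the system shifts toward the side with more gas moles — to the left.
The net shift is to the left. M6 is a product, so its amount decreases.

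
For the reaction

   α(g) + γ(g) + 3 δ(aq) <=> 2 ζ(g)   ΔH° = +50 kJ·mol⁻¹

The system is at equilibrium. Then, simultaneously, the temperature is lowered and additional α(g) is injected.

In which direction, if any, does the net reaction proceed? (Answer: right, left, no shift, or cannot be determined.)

cannot be determined

The forward reaction is endothermic. Lowering T favours the exothermic direction — shift to the left.
Adding α (g), a reactant, drives the reaction to the right.
The individual effects push in opposite directions; without quantitative information the net direction cannot be determined.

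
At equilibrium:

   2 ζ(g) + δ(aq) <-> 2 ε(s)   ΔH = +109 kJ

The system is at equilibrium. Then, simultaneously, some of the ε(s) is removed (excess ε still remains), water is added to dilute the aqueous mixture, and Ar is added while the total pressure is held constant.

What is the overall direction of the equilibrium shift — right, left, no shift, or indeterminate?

left

ε is a pure solid; its activity is 1 regardless of amount, so Q is unaffected — no shift from this change.
Dilution lowers every aqueous concentration by the same factor. Δn_aq = 0 − 1 = -1, so the system shifts toward the side with more dissolved moles — to the left.
Adding inert gas at constant total pressure expands the volume and lowers every reacting partial pressure. With Δn_gas = 0 − 2 = -2, Q moves away from K toward the side with fewer gas moles, so the system shifts toward the side with more gas moles — to the left.
Only the nonzero effect(s) matter; the net shift is to the left.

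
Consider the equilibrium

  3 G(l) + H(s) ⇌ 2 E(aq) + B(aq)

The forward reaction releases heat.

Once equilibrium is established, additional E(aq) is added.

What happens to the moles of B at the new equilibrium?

Adding E (aq), a product, drives the reaction to the left.
The net shift is to the left. B is a product, so its amount decreases.

decreases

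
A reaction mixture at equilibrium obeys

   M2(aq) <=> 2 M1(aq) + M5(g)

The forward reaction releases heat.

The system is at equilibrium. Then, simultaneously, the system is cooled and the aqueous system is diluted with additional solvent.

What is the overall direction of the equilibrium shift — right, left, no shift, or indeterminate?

right

The forward reaction is exothermic. Lowering T favours the exothermic direction — shift to the right.
Dilution lowers every aqueous concentration by the same factor. Δn_aq = 2 − 1 = +1, so the system shifts toward the side with more dissolved moles — to the right.
All effects act in the same direction — net shift to the right.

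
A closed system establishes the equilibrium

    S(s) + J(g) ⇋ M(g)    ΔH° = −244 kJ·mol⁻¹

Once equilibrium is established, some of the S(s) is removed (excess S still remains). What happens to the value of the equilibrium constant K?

unchanged

The equilibrium constant depends only on temperature. This perturbation changes neither the position of equilibrium nor K.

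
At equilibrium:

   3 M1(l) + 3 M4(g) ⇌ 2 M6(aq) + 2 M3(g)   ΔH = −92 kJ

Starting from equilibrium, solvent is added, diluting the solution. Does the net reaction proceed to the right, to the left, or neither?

right

Dilution lowers every aqueous concentration by the same factor. Δn_aq = 2 − 0 = +2, so the system shifts toward the side with more dissolved moles — to the right.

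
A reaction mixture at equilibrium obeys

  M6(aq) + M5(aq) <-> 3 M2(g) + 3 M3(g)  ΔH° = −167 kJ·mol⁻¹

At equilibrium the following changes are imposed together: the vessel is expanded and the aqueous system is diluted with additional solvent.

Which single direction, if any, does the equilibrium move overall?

cannot be determined

Gas moles: reactants 0, products 6 (Δn_gas = +6). Expansion shifts the system toward the side with more moles of gas — to the right.
Dilution lowers every aqueous concentration by the same factor. Δn_aq = 0 − 2 = -2, so the system shifts toward the side with more dissolved moles — to the left.
The individual effects push in opposite directions; without quantitative information the net direction cannot be determined.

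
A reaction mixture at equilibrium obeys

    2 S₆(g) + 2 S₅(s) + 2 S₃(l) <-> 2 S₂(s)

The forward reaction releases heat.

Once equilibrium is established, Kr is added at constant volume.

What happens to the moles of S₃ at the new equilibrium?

At constant volume, adding an inert gas leaves every reacting species' partial pressure unchanged, so Q is unchanged — no shift from this change.
No net shift occurs, so the amount of S₃ is unchanged.

unchanged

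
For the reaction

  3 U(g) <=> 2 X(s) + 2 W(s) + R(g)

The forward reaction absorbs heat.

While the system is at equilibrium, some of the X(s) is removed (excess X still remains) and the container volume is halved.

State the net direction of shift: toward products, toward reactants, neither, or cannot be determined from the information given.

right

X is a pure solid; its activity is 1 regardless of amount, so Q is unaffected — no shift from this change.
Gas moles: reactants 3, products 1 (Δn_gas = -2). Compression shifts the system toward the side with fewer moles of gas — to the right.
Only the nonzero effect(s) matter; the net shift is to the right.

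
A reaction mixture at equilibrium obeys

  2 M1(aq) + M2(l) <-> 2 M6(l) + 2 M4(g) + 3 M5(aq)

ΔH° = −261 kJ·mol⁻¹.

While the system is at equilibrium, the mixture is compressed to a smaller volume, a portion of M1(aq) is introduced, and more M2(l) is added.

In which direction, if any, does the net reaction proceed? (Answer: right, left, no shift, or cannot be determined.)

Gas moles: reactants 0, products 2 (Δn_gas = +2). Compression shifts the system toward the side with fewer moles of gas — to the left.
Adding M1 (aq), a reactant, drives the reaction to the right.
M2 is a pure liquid; its activity is 1 regardless of amount, so Q is unaffected — no shift from this change.
The individual effects push in opposite directions; without quantitative information the net direction cannot be determined.

cannot be determined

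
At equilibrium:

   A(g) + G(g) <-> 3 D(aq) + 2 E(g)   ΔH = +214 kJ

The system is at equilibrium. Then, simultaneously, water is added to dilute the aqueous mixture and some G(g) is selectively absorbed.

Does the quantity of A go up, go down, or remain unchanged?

Dilution lowers every aqueous concentration by the same factor. Δn_aq = 3 − 0 = +3, so the system shifts toward the side with more dissolved moles — to the right.
Removing G (g), a reactant, drives the reaction to the left.
The two effects oppose each other, so the net shift — and hence the change in A — cannot be determined from the given information.

cannot be determined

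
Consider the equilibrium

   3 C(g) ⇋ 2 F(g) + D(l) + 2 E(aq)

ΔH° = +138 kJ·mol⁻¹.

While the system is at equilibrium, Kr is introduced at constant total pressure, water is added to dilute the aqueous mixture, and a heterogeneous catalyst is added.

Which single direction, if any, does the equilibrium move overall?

Adding inert gas at constant total pressure expands the volume and lowers every reacting partial pressure. With Δn_gas = 2 − 3 = -1, Q moves away from K toward the side with fewer gas moles, so the system shifts toward the side with more gas moles — to the left.
Dilution lowers every aqueous concentration by the same factor. Δn_aq = 2 − 0 = +2, so the system shifts toward the side with more dissolved moles — to the right.
A catalyst speeds both forward and reverse rates equally; it changes neither Q nor K — no shift from this change.
The individual effects push in opposite directions; without quantitative information the net direction cannot be determined.

cannot be determined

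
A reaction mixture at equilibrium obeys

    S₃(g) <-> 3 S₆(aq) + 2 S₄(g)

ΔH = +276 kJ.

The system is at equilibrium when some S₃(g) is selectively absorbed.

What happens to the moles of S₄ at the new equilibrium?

Removing S₃ (g), a reactant, drives the reaction to the left.
The net shift is to the left. S₄ is a product, so its amount decreases.

decreases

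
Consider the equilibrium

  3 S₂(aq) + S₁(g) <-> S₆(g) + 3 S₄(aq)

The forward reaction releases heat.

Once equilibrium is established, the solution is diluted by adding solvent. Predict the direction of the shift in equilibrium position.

Dilution scales every aqueous concentration by the same factor. Δn_aq = 3 − 3 = 0, so Q is unchanged — no shift.

no shift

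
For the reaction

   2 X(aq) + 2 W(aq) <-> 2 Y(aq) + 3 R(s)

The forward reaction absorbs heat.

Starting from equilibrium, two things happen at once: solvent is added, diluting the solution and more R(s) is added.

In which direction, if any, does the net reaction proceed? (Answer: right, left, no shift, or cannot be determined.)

Dilution lowers every aqueous concentration by the same factor. Δn_aq = 2 − 4 = -2, so the system shifts toward the side with more dissolved moles — to the left.
R is a pure solid; its activity is 1 regardless of amount, so Q is unaffected — no shift from this change.
Only the nonzero effect(s) matter; the net shift is to the left.

left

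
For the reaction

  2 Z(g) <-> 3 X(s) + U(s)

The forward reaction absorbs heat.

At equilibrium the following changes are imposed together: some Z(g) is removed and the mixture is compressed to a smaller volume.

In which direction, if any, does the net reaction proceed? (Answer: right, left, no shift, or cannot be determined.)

cannot be determined

Removing Z (g), a reactant, drives the reaction to the left.
Gas moles: reactants 2, products 0 (Δn_gas = -2). Compression shifts the system toward the side with fewer moles of gas — to the right.
The individual effects push in opposite directions; without quantitative information the net direction cannot be determined.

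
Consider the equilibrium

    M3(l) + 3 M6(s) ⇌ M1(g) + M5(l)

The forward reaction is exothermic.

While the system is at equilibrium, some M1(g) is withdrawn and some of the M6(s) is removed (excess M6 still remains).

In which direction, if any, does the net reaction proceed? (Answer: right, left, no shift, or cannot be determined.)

right

Removing M1 (g), a product, drives the reaction to the right.
M6 is a pure solid; its activity is 1 regardless of amount, so Q is unaffected — no shift from this change.
Only the nonzero effect(s) matter; the net shift is to the right.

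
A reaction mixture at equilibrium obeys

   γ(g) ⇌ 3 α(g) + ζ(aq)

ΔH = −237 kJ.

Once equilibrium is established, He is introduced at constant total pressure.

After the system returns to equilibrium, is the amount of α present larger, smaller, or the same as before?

increases

Adding inert gas at constant total pressure expands the volume and lowers every reacting partial pressure. With Δn_gas = 3 − 1 = +2, Q moves away from K toward the side with fewer gas moles, so the system shifts toward the side with more gas moles — to the right.
The net shift is to the right. α is a product, so its amount increases.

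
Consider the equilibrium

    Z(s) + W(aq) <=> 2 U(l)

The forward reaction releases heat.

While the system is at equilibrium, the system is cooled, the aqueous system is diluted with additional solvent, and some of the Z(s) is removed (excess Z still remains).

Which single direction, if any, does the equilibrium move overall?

cannot be determined

The forward reaction is exothermic. Lowering T favours the exothermic direction — shift to the right.
Dilution lowers every aqueous concentration by the same factor. Δn_aq = 0 − 1 = -1, so the system shifts toward the side with more dissolved moles — to the left.
Z is a pure solid; its activity is 1 regardless of amount, so Q is unaffected — no shift from this change.
The individual effects push in opposite directions; without quantitative information the net direction cannot be determined.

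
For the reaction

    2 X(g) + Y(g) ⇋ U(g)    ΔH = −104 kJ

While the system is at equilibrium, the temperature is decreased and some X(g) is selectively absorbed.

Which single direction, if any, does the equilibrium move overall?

The forward reaction is exothermic. Lowering T favours the exothermic direction — shift to the right.
Removing X (g), a reactant, drives the reaction to the left.
The individual effects push in opposite directions; without quantitative information the net direction cannot be determined.

cannot be determined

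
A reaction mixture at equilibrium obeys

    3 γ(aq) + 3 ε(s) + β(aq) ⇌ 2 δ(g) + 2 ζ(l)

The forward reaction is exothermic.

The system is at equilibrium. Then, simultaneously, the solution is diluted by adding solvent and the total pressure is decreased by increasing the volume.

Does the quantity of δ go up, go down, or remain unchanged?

cannot be determined

Dilution lowers every aqueous concentration by the same factor. Δn_aq = 0 − 4 = -4, so the system shifts toward the side with more dissolved moles — to the left.
Gas moles: reactants 0, products 2 (Δn_gas = +2). Expansion shifts the system toward the side with more moles of gas — to the right.
The two effects oppose each other, so the net shift — and hence the change in δ — cannot be determined from the given information.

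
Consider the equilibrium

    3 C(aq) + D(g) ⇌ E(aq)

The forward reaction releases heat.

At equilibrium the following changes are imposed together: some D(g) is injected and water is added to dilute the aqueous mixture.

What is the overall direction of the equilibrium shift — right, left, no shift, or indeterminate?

cannot be determined

Adding D (g), a reactant, drives the reaction to the right.
Dilution lowers every aqueous concentration by the same factor. Δn_aq = 1 − 3 = -2, so the system shifts toward the side with more dissolved moles — to the left.
The individual effects push in opposite directions; without quantitative information the net direction cannot be determined.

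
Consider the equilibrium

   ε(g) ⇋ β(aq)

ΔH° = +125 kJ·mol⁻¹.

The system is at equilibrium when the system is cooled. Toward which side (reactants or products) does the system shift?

left

The forward reaction is endothermic. Lowering T favours the exothermic direction — shift to the left.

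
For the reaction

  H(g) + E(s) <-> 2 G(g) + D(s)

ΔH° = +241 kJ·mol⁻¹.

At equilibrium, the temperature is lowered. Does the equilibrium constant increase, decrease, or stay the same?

K depends on temperature via the van 't Hoff relation. The forward reaction is endothermic, so lowering T decreases K.

decreases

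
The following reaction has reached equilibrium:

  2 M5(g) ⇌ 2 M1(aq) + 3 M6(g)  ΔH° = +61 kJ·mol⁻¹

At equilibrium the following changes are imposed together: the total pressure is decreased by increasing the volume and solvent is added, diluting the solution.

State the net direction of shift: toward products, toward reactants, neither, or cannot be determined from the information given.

Gas moles: reactants 2, products 3 (Δn_gas = +1). Expansion shifts the system toward the side with more moles of gas — to the right.
Dilution lowers every aqueous concentration by the same factor. Δn_aq = 2 − 0 = +2, so the system shifts toward the side with more dissolved moles — to the right.
All effects act in the same direction — net shift to the right.

right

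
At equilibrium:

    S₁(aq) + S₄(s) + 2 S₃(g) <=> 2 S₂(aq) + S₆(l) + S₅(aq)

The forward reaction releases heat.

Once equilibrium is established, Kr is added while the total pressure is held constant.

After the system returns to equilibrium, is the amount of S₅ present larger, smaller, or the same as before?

Adding inert gas at constant total pressure expands the volume and lowers every reacting partial pressure. With Δn_gas = 0 − 2 = -2, Q moves away from K toward the side with fewer gas moles, so the system shifts toward the side with more gas moles — to the left.
The net shift is to the left. S₅ is a product, so its amount decreases.

decreases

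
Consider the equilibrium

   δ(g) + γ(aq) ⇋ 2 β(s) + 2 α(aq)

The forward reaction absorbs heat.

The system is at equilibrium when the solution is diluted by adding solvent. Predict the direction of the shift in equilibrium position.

right

Dilution lowers every aqueous concentration by the same factor. Δn_aq = 2 − 1 = +1, so the system shifts toward the side with more dissolved moles — to the right.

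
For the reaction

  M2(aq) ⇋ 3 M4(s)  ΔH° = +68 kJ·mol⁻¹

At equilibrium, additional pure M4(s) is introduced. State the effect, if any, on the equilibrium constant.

unchanged

The equilibrium constant depends only on temperature. This perturbation changes neither the position of equilibrium nor K.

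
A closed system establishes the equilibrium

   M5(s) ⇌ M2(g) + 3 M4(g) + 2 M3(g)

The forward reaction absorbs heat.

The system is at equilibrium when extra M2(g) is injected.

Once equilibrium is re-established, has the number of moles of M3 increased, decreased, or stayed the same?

decreases

Adding M2 (g), a product, drives the reaction to the left.
The net shift is to the left. M3 is a product, so its amount decreases.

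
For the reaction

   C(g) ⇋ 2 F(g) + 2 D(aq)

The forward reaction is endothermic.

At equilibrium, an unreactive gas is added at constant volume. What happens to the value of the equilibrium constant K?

unchanged

The equilibrium constant depends only on temperature. This perturbation changes neither the position of equilibrium nor K.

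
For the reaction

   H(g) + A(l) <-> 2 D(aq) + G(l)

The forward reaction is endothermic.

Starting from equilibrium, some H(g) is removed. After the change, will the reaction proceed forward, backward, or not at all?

Removing H (g), a reactant, drives the reaction to the left.

left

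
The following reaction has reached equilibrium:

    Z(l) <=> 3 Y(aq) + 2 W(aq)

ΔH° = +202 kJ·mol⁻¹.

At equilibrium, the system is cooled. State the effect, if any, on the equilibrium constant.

decreases

K depends on temperature via the van 't Hoff relation. The forward reaction is endothermic, so lowering T decreases K.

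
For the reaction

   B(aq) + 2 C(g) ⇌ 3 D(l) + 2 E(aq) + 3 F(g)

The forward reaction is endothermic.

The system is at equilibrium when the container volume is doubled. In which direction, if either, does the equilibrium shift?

right

Gas moles: reactants 2, products 3 (Δn_gas = +1). Expansion shifts the system toward the side with more moles of gas — to the right.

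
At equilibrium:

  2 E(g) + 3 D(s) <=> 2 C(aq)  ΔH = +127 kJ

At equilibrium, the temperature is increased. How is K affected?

increases

K depends on temperature via the van 't Hoff relation. The forward reaction is endothermic, so raising T increases K.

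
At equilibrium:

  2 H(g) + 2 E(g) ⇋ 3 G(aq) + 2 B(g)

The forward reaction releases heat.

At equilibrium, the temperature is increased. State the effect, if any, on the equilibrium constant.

K depends on temperature via the van 't Hoff relation. The forward reaction is exothermic, so raising T decreases K.

decreases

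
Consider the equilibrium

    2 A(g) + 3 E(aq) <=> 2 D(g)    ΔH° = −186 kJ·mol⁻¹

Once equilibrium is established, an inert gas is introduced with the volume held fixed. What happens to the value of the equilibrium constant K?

The equilibrium constant depends only on temperature. This perturbation changes neither the position of equilibrium nor K.

unchanged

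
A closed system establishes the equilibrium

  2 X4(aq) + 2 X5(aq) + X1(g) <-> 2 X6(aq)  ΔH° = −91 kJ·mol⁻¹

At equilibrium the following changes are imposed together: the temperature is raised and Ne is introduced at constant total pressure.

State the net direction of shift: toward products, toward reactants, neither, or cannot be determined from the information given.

left

The forward reaction is exothermic. Raising T favours the endothermic direction — shift to the left.
Adding inert gas at constant total pressure expands the volume and lowers every reacting partial pressure. With Δn_gas = 0 − 1 = -1, Q moves away from K toward the side with fewer gas moles, so the system shifts toward the side with more gas moles — to the left.
All effects act in the same direction — net shift to the left.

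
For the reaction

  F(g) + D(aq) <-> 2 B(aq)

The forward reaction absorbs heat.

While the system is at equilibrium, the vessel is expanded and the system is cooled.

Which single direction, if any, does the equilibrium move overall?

Gas moles: reactants 1, products 0 (Δn_gas = -1). Expansion shifts the system toward the side with more moles of gas — to the left.
The forward reaction is endothermic. Lowering T favours the exothermic direction — shift to the left.
All effects act in the same direction — net shift to the left.

left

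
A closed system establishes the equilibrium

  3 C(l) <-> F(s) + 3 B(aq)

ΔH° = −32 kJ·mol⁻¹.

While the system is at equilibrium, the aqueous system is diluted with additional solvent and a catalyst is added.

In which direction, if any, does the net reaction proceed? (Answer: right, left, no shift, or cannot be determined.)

right

Dilution lowers every aqueous concentration by the same factor. Δn_aq = 3 − 0 = +3, so the system shifts toward the side with more dissolved moles — to the right.
A catalyst speeds both forward and reverse rates equally; it changes neither Q nor K — no shift from this change.
Only the nonzero effect(s) matter; the net shift is to the right.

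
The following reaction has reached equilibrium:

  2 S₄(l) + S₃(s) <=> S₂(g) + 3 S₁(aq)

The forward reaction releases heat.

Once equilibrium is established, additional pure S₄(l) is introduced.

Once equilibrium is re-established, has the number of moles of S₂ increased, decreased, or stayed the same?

S₄ is a pure liquid; its activity is 1 regardless of amount, so Q is unaffected — no shift from this change.
No net shift occurs, so the amount of S₂ is unchanged.

unchanged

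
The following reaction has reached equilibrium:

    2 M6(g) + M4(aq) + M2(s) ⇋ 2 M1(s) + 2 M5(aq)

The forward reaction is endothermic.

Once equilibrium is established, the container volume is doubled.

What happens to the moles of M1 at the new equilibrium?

decreases

Gas moles: reactants 2, products 0 (Δn_gas = -2). Expansion shifts the system toward the side with more moles of gas — to the left.
The net shift is to the left. M1 is a product, so its amount decreases.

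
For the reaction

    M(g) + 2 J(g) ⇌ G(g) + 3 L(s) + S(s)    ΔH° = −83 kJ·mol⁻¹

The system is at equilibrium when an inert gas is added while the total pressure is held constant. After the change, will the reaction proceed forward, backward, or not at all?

left

Adding inert gas at constant total pressure expands the volume and lowers every reacting partial pressure. With Δn_gas = 1 − 3 = -2, Q moves away from K toward the side with fewer gas moles, so the system shifts toward the side with more gas moles — to the left.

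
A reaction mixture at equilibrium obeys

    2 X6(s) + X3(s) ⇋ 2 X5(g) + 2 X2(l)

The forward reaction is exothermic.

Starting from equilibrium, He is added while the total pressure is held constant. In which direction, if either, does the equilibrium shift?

Adding inert gas at constant total pressure expands the volume and lowers every reacting partial pressure. With Δn_gas = 2 − 0 = +2, Q moves away from K toward the side with fewer gas moles, so the system shifts toward the side with more gas moles — to the right.

right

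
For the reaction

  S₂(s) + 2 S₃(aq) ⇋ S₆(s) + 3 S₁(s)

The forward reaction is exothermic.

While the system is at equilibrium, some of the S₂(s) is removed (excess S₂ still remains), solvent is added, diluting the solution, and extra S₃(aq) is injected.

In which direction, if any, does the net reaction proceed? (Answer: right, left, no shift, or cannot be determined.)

S₂ is a pure solid; its activity is 1 regardless of amount, so Q is unaffected — no shift from this change.
Dilution lowers every aqueous concentration by the same factor. Δn_aq = 0 − 2 = -2, so the system shifts toward the side with more dissolved moles — to the left.
Adding S₃ (aq), a reactant, drives the reaction to the right.
The individual effects push in opposite directions; without quantitative information the net direction cannot be determined.

cannot be determined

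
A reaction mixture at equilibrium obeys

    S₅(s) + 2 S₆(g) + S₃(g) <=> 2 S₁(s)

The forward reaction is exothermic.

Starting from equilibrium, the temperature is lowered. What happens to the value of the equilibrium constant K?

K depends on temperature via the van 't Hoff relation. The forward reaction is exothermic, so lowering T increases K.

increases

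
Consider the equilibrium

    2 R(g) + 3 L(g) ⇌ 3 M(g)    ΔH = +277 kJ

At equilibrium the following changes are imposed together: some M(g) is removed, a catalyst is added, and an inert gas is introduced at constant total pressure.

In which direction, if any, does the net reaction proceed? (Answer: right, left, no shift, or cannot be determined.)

cannot be determined

Removing M (g), a product, drives the reaction to the right.
A catalyst speeds both forward and reverse rates equally; it changes neither Q nor K — no shift from this change.
Adding inert gas at constant total pressure expands the volume and lowers every reacting partial pressure. With Δn_gas = 3 − 5 = -2, Q moves away from K toward the side with fewer gas moles, so the system shifts toward the side with more gas moles — to the left.
The individual effects push in opposite directions; without quantitative information the net direction cannot be determined.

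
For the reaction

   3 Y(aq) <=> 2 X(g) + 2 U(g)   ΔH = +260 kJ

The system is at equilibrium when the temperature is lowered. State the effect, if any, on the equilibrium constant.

decreases

K depends on temperature via the van 't Hoff relation. The forward reaction is endothermic, so lowering T decreases K.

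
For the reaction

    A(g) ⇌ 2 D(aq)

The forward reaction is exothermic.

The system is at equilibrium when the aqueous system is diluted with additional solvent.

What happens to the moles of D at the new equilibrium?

increases

Dilution lowers every aqueous concentration by the same factor. Δn_aq = 2 − 0 = +2, so the system shifts toward the side with more dissolved moles — to the right.
The net shift is to the right. D is a product, so its amount increases.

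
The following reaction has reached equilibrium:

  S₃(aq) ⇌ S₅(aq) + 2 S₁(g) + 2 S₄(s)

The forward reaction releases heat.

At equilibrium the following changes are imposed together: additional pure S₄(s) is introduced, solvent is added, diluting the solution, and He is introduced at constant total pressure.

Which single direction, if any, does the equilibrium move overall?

right

S₄ is a pure solid; its activity is 1 regardless of amount, so Q is unaffected — no shift from this change.
Dilution scales every aqueous concentration by the same factor. Δn_aq = 1 − 1 = 0, so Q is unchanged — no shift.
Adding inert gas at constant total pressure expands the volume and lowers every reacting partial pressure. With Δn_gas = 2 − 0 = +2, Q moves away from K toward the side with fewer gas moles, so the system shifts toward the side with more gas moles — to the right.
Only the nonzero effect(s) matter; the net shift is to the right.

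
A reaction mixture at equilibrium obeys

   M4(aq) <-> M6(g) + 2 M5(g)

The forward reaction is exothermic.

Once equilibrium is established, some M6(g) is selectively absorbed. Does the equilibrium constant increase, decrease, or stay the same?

The equilibrium constant depends only on temperature. This perturbation may move the position of equilibrium, but since T is unchanged, K itself is unchanged.

unchanged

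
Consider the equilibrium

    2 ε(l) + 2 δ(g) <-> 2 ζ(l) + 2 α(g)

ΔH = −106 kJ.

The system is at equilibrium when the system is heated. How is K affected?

decreases

K depends on temperature via the van 't Hoff relation. The forward reaction is exothermic, so raising T decreases K.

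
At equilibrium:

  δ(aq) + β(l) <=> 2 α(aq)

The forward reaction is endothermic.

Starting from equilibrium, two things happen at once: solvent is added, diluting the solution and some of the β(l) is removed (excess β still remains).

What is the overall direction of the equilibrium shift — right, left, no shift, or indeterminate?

Dilution lowers every aqueous concentration by the same factor. Δn_aq = 2 − 1 = +1, so the system shifts toward the side with more dissolved moles — to the right.
β is a pure liquid; its activity is 1 regardless of amount, so Q is unaffected — no shift from this change.
Only the nonzero effect(s) matter; the net shift is to the right.

right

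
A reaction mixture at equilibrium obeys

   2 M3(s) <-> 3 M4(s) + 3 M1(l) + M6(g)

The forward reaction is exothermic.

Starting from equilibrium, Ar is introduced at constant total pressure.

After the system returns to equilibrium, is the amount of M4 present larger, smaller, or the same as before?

Adding inert gas at constant total pressure expands the volume and lowers every reacting partial pressure. With Δn_gas = 1 − 0 = +1, Q moves away from K toward the side with fewer gas moles, so the system shifts toward the side with more gas moles — to the right.
The net shift is to the right. M4 is a product, so its amount increases.

increases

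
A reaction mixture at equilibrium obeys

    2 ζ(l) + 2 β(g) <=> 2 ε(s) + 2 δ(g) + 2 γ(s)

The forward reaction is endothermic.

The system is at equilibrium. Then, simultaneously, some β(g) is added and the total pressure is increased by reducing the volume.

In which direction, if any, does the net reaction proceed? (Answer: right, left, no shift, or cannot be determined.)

right

Adding β (g), a reactant, drives the reaction to the right.
Gas moles: reactants 2, products 2. Δn_gas = 0, so a volume change leaves Q equal to K — no shift from this change.
Only the nonzero effect(s) matter; the net shift is to the right.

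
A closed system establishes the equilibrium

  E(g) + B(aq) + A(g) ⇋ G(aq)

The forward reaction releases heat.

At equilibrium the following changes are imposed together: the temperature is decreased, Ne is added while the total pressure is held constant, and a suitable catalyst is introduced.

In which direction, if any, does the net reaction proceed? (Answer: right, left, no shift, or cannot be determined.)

The forward reaction is exothermic. Lowering T favours the exothermic direction — shift to the right.
Adding inert gas at constant total pressure expands the volume and lowers every reacting partial pressure. With Δn_gas = 0 − 2 = -2, Q moves away from K toward the side with fewer gas moles, so the system shifts toward the side with more gas moles — to the left.
A catalyst speeds both forward and reverse rates equally; it changes neither Q nor K — no shift from this change.
The individual effects push in opposite directions; without quantitative information the net direction cannot be determined.

cannot be determined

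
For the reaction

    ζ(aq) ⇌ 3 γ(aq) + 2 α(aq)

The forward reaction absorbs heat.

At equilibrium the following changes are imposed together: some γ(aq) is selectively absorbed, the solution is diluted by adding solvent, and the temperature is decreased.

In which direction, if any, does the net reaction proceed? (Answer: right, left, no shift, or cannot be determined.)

cannot be determined

Removing γ (aq), a product, drives the reaction to the right.
Dilution lowers every aqueous concentration by the same factor. Δn_aq = 5 − 1 = +4, so the system shifts toward the side with more dissolved moles — to the right.
The forward reaction is endothermic. Lowering T favours the exothermic direction — shift to the left.
The individual effects push in opposite directions; without quantitative information the net direction cannot be determined.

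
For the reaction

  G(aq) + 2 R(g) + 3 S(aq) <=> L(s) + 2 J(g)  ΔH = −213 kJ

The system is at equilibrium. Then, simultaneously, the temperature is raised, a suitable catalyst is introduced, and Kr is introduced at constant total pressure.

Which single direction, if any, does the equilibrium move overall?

The forward reaction is exothermic. Raising T favours the endothermic direction — shift to the left.
A catalyst speeds both forward and reverse rates equally; it changes neither Q nor K — no shift from this change.
Adding inert gas at constant total pressure expands the volume, scaling every reacting partial pressure by the same factor. Δn_gas = 2 − 2 = 0, so Q is unchanged — no shift.
Only the nonzero effect(s) matter; the net shift is to the left.

left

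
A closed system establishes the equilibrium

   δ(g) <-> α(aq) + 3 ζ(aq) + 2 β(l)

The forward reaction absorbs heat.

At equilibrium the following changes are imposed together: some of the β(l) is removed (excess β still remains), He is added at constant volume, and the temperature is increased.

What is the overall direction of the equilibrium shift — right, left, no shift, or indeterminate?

β is a pure liquid; its activity is 1 regardless of amount, so Q is unaffected — no shift from this change.
At constant volume, adding an inert gas leaves every reacting species' partial pressure unchanged, so Q is unchanged — no shift from this change.
The forward reaction is endothermic. Raising T favours the endothermic direction — shift to the right.
Only the nonzero effect(s) matter; the net shift is to the right.

right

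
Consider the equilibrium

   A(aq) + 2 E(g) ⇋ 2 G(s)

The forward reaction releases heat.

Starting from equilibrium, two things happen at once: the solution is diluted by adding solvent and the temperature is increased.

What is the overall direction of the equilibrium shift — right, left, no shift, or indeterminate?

Dilution lowers every aqueous concentration by the same factor. Δn_aq = 0 − 1 = -1, so the system shifts toward the side with more dissolved moles — to the left.
The forward reaction is exothermic. Raising T favours the endothermic direction — shift to the left.
All effects act in the same direction — net shift to the left.

left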